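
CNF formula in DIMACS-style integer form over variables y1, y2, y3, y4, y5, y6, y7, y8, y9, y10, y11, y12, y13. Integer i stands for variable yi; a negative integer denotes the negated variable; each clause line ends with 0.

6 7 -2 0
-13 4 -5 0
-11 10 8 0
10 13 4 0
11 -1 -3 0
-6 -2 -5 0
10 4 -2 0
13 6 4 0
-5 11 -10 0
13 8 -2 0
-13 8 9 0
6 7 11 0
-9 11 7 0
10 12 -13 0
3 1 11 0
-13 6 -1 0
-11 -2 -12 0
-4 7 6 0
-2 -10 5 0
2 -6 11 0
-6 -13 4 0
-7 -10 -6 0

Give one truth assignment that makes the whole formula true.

y8 occurs only positively in the remaining clauses — set y8 = True.
Branch on y1: take y1 = True.
For the remaining variables, y2 = False, y3 = False, y4 = True, y5 = False, y6 = False, y7 = True, y9 = False, y10 = False, y11 = False, y12 = False, y13 = False works.
Every clause has at least one true literal under this assignment.

y1=T, y2=F, y3=F, y4=T, y5=F, y6=F, y7=T, y8=T, y9=F, y10=F, y11=F, y12=F, y13=F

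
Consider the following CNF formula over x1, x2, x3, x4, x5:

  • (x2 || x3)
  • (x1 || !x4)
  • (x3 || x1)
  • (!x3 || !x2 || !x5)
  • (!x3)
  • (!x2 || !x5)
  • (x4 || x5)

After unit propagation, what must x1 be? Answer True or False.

(!x3) stands alone — x3 = False.
(x3 || x2) with x3 = False leaves only x2, so x2 = True.
From (x1 || x3) and x3 = False: x1 = True.

True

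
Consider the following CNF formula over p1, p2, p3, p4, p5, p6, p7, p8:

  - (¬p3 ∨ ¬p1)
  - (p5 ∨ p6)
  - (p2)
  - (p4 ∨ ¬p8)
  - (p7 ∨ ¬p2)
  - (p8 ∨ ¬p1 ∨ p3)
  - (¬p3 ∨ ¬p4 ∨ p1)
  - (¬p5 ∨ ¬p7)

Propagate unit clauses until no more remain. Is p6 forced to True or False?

True

(p2) is a unit clause: p2 = True.
From (p7 ∨ ¬p2) and p2 = True: p7 = True.
From (¬p5 ∨ ¬p7) and p7 = True: p5 = False.
(p5 ∨ p6) with p5 = False leaves only p6, so p6 = True.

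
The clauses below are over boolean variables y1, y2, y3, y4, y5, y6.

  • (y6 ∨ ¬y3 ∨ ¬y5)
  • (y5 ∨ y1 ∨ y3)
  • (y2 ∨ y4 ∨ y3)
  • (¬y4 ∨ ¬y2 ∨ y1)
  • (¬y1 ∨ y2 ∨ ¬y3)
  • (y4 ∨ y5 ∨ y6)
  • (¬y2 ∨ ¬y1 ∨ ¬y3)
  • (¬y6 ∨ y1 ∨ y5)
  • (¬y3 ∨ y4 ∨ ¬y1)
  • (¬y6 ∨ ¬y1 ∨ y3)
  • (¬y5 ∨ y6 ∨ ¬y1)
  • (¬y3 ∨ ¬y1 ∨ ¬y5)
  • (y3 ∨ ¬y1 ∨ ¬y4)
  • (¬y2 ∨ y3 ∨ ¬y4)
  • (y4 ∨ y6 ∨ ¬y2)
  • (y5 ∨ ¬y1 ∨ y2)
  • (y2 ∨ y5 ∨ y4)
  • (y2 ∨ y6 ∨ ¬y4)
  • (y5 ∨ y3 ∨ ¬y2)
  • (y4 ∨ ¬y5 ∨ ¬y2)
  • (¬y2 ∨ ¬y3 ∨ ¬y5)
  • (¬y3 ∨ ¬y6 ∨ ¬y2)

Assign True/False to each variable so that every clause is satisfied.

y1 = F, y2 = F, y3 = T, y4 = F, y5 = T, y6 = T

Branch on y1: take y1 = False.
For the remaining variables, y2 = False, y3 = True, y4 = False, y5 = True, y6 = True works.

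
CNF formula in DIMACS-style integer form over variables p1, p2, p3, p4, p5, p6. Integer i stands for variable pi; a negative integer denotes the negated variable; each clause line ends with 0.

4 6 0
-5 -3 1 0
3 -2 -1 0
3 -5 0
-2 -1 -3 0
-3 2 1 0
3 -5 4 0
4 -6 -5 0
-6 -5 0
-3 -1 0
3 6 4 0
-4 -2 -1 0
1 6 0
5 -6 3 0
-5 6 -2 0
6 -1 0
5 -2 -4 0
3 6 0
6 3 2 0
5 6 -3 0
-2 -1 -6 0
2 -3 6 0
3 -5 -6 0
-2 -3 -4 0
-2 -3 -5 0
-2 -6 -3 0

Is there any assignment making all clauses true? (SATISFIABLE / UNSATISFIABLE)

p3 = True:
  propagation gives p1=False, p5=False, p2=True, p6=True; an empty clause results — contradiction.
p3 = False:
  propagation gives p5=False, p6=False; an empty clause results — contradiction.
Every branch closes, so no satisfying assignment exists.

UNSATISFIABLE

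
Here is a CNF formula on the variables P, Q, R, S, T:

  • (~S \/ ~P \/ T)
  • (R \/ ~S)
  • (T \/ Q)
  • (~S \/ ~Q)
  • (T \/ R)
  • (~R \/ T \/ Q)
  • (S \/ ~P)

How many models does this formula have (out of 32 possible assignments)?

7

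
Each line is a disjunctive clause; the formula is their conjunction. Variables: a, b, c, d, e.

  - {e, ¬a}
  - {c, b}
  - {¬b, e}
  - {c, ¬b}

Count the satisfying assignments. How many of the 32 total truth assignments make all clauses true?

Split on b, then c.
  b=1, c=1: remaining (a,d,e) ∈ {(0,0,1); (0,1,1); (1,0,1); (1,1,1)} — 4.
  b=1, c=0: a clause becomes empty — 0.
  b=0, c=1: d free; 3 ways for (a,e) × 2^1 = 6.
  b=0, c=0: a clause becomes empty — 0.
Total: 4 + 0 + 6 + 0 = 10.

10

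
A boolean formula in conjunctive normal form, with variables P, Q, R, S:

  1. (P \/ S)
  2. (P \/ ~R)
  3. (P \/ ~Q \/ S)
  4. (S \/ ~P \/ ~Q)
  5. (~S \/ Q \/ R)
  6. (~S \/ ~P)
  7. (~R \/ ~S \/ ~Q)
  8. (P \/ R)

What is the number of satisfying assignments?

Satisfying assignments:
  P=T Q=F R=F S=F
  P=T Q=F R=T S=F
That's 2 in total.

2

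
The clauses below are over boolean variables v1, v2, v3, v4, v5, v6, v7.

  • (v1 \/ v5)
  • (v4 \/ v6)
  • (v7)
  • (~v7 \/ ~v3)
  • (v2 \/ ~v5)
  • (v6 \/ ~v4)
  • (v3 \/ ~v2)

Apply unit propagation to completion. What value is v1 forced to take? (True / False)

True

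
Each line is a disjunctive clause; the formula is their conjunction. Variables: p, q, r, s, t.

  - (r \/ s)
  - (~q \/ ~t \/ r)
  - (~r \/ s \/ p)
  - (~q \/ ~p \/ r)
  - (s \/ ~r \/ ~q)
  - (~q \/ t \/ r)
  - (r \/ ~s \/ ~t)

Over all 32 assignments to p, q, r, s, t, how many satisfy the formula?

Case analysis on r and q:
  r=T, q=T: remaining (p,s,t) ∈ {(F,T,F); (F,T,T); (T,T,F); (T,T,T)} — 4.
  r=T, q=F: t free; 3 ways for (p,s) × 2^1 = 6.
  r=F, q=T: a clause becomes empty — 0.
  r=F, q=F: remaining (p,s,t) ∈ {(F,T,F); (T,T,F)} — 2.
Total: 4 + 6 + 0 + 2 = 12.

12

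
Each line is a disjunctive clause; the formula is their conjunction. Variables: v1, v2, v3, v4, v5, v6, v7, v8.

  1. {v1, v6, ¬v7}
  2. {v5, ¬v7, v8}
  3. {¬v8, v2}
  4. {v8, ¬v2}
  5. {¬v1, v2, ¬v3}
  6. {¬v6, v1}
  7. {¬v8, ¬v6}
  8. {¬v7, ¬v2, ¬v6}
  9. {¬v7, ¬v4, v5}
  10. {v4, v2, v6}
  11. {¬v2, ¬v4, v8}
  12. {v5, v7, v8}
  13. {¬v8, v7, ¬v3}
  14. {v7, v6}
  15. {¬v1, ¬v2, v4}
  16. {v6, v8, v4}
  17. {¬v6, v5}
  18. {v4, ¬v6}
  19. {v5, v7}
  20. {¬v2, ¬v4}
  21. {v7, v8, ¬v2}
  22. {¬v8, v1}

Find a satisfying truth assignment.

v1=T, v2=F, v3=F, v4=T, v5=T, v6=F, v7=T, v8=F

v3 occurs only negated in the remaining clauses — set v3 = False.
v5 occurs only positively in the remaining clauses — set v5 = True.
Branch on v1: take v1 = True.
Branch on v2: take v2 = False.
  then v8 is forced to False.
The remaining clauses are satisfied by v4 = True, v6 = False, v7 = True.
Check each clause:
  1. {v6, ¬v7, v1} — v1 is true.
  2. {v5, v8, ¬v7} — v5 is true.
  3. {¬v8, v2} — ¬v8 is true.
  4. {¬v2, v8} — ¬v2 is true.
  5. {¬v3, ¬v1, v2} — ¬v3 is true.
  6. {v1, ¬v6} — v1 is true.
  7. {¬v8, ¬v6} — ¬v8 is true.
  8. {¬v6, ¬v2, ¬v7} — ¬v6 is true.
  9. {v5, ¬v4, ¬v7} — v5 is true.
  10. {v4, v6, v2} — v4 is true.
  11. {v8, ¬v4, ¬v2} — ¬v2 is true.
  12. {v7, v8, v5} — v5 is true.
  13. {v7, ¬v8, ¬v3} — ¬v8 is true.
  14. {v6, v7} — v7 is true.
  15. {¬v2, v4, ¬v1} — v4 is true.
  16. {v8, v6, v4} — v4 is true.
  17. {¬v6, v5} — ¬v6 is true.
  18. {v4, ¬v6} — ¬v6 is true.
  19. {v5, v7} — v5 is true.
  20. {¬v4, ¬v2} — ¬v2 is true.
  21. {v7, v8, ¬v2} — ¬v2 is true.
  22. {v1, ¬v8} — ¬v8 is true.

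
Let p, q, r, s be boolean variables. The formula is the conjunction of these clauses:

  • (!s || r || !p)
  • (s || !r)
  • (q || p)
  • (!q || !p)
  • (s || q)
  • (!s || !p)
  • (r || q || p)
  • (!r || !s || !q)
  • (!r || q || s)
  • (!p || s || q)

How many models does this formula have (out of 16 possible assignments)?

Satisfying assignments:
  p=0 q=1 r=0 s=0
  p=0 q=1 r=0 s=1
That's 2 in total.

2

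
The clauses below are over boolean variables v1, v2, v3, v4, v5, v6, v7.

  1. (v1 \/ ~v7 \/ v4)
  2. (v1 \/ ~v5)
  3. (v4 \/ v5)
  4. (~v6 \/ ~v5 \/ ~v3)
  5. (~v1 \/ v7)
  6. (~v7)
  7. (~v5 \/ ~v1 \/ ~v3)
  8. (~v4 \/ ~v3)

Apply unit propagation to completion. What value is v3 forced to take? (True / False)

False

(~v7) stands alone — v7 = False.
(v7 \/ ~v1): since v7 = False, the clause reduces to (~v1). v1 = False.
(~v5 \/ v1): since v1 = False, the clause reduces to (~v5). v5 = False.
(v5 \/ v4): since v5 = False, the clause reduces to (v4). v4 = True.
From (~v4 \/ ~v3) and v4 = True: v3 = False.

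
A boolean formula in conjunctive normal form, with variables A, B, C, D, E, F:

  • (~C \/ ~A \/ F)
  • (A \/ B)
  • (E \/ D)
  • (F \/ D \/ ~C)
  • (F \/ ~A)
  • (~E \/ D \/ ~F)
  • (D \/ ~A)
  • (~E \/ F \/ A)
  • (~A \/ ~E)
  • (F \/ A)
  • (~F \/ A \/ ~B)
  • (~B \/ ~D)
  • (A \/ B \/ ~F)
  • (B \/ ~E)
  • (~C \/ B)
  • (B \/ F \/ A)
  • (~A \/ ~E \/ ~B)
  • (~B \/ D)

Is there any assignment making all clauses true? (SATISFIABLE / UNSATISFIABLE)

SATISFIABLE

C occurs only negated in the remaining clauses — set C = False.
Set A = True and propagate.
  then F is forced to True.
  then D is forced to True.
  then E is forced to False.
  then B is forced to False.
Every clause has at least one true literal under this assignment.
So A=T, B=F, C=F, D=T, E=F, F=T is a satisfying assignment.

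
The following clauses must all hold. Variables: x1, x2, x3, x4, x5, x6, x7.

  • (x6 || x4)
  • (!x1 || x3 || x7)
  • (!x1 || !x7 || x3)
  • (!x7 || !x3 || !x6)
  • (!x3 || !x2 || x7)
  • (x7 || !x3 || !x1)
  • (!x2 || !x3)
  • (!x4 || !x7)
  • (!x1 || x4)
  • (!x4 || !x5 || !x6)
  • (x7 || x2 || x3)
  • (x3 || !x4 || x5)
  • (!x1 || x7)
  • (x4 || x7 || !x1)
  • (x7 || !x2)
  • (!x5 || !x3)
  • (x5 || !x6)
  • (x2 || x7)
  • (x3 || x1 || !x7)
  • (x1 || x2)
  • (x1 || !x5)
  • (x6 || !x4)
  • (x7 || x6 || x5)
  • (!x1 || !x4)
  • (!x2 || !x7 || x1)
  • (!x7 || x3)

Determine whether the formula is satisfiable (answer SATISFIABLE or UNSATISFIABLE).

UNSATISFIABLE

x7 = True:
  propagation gives x4=False, x6=True, x3=False; an empty clause results — contradiction.
x7 = False:
  propagation gives x1=False, x2=False; an empty clause results — contradiction.
Every branch closes, so no satisfying assignment exists.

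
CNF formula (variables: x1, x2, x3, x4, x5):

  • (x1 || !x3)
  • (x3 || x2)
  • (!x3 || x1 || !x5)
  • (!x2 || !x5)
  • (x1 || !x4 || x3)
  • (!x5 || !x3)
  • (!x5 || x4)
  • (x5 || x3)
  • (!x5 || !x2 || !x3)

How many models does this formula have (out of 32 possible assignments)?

4

The models are:
  x1=T x2=F x3=T x4=F x5=F
  x1=T x2=F x3=T x4=T x5=F
  x1=T x2=T x3=T x4=F x5=F
  x1=T x2=T x3=T x4=T x5=F
Count: 4.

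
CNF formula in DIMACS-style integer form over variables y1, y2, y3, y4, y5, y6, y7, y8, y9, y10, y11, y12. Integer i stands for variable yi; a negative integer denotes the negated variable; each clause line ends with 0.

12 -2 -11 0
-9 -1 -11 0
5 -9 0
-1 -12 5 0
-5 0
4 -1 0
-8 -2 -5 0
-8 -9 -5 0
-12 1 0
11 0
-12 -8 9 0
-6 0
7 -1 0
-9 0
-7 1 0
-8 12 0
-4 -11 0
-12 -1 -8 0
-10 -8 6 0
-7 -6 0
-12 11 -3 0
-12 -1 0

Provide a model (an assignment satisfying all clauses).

y1=0, y2=0, y3=0, y4=0, y5=0, y6=0, y7=0, y8=0, y9=0, y10=1, y11=1, y12=0

Check each clause:
  1. (~y11 \/ y12 \/ ~y2) — ~y2 is true.
  2. (~y9 \/ ~y1 \/ ~y11) — ~y1 is true.
  3. (y5 \/ ~y9) — ~y9 is true.
  4. (~y12 \/ ~y1 \/ y5) — ~y12 is true.
  5. (~y5) — ~y5 is true.
  6. (~y1 \/ y4) — ~y1 is true.
  7. (~y8 \/ ~y2 \/ ~y5) — ~y8 is true.
  8. (~y8 \/ ~y9 \/ ~y5) — ~y8 is true.
  9. (~y12 \/ y1) — ~y12 is true.
  10. (y11) — y11 is true.
  11. (~y12 \/ y9 \/ ~y8) — ~y8 is true.
  12. (~y6) — ~y6 is true.
  13. (~y1 \/ y7) — ~y1 is true.
  14. (~y9) — ~y9 is true.
  15. (~y7 \/ y1) — ~y7 is true.
  16. (y12 \/ ~y8) — ~y8 is true.
  17. (~y11 \/ ~y4) — ~y4 is true.
  18. (~y1 \/ ~y12 \/ ~y8) — ~y8 is true.
  19. (y6 \/ ~y8 \/ ~y10) — ~y8 is true.
  20. (~y6 \/ ~y7) — ~y7 is true.
  21. (~y12 \/ ~y3 \/ y11) — y11 is true.
  22. (~y12 \/ ~y1) — ~y12 is true.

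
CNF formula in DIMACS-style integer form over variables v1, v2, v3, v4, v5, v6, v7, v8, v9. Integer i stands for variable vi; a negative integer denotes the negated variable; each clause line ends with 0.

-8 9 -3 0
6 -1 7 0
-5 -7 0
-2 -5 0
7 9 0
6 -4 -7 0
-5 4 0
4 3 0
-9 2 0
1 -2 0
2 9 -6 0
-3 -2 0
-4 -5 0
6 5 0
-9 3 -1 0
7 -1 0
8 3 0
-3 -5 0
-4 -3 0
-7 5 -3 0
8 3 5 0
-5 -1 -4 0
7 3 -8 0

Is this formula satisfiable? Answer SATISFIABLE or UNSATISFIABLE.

SATISFIABLE

Try v1 = True.
  then v7 is forced to True.
  then v5 is forced to False.
  then v6 is forced to True.
  then v3 is forced to False.
  then v4 is forced to True.
  then v9 is forced to False.
  then v2 is forced to True.
  then v8 is forced to True.
Every clause has at least one true literal under this assignment.
So v1=1, v2=1, v3=0, v4=1, v5=0, v6=1, v7=1, v8=1, v9=0 is a satisfying assignment.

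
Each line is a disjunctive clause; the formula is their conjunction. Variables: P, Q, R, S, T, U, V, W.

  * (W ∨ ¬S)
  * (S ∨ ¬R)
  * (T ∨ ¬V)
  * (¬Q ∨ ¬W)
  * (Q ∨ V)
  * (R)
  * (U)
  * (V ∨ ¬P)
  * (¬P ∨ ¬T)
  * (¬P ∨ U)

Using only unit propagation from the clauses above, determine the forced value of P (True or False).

(R) is a unit clause: R = True.
In (¬R ∨ S), ¬R is now false; S must hold, so S = True.
(¬S ∨ W): since S = True, the clause reduces to (W). W = True.
In (¬Q ∨ ¬W), ¬W is now false; ¬Q must hold, so Q = False.
In (Q ∨ V), Q is now false; V must hold, so V = True.
(¬V ∨ T) with V = True leaves only T, so T = True.
(U) is a unit clause: U = True.
(¬T ∨ ¬P) with T = True leaves only ¬P, so P = False.

False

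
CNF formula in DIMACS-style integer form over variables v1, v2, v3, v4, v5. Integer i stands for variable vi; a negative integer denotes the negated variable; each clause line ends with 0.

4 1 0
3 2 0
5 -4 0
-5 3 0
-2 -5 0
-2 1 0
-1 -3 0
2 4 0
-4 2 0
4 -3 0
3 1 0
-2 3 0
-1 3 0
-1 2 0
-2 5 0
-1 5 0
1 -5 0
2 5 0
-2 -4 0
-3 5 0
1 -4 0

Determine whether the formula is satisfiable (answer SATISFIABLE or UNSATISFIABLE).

UNSATISFIABLE

v2 = True:
  propagation gives v5=False; an empty clause results — contradiction.
v2 = False:
  propagation gives v3=True, v1=False, v4=True; an empty clause results — contradiction.
Every branch closes, so no satisfying assignment exists.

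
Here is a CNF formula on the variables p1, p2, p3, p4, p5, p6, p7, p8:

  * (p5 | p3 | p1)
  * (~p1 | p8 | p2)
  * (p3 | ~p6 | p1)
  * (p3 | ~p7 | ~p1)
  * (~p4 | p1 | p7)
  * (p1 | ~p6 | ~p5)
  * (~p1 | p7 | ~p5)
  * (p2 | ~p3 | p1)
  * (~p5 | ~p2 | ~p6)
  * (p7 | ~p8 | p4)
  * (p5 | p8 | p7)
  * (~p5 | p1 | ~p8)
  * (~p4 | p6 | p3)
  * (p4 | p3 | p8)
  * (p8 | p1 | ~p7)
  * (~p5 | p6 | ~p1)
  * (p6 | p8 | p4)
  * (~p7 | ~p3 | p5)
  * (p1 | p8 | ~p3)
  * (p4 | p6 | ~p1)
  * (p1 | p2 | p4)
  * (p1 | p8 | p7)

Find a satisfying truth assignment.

Branch on p1: take p1 = True.
Branch on p2: take p2 = True.
Branch on p3: take p3 = False.
  then p7 is forced to False.
  then p5 is forced to False.
  then p8 is forced to True.
  then p4 is forced to True.
  then p6 is forced to True.
Every clause has at least one true literal under this assignment.

p1=1, p2=1, p3=0, p4=1, p5=0, p6=1, p7=0, p8=1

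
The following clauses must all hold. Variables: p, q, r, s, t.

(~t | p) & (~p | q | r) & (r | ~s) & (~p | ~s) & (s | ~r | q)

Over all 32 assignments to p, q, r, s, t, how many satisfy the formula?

9

Case analysis on p and r:
  p=T, r=T: remaining (q,s,t) ∈ {(T,F,F); (T,F,T)} — 2.
  p=T, r=F: remaining (q,s,t) ∈ {(T,F,F); (T,F,T)} — 2.
  p=F, r=T: remaining (q,s,t) ∈ {(F,T,F); (T,F,F); (T,T,F)} — 3.
  p=F, r=F: remaining (q,s,t) ∈ {(F,F,F); (T,F,F)} — 2.
Total: 2 + 2 + 3 + 2 = 9.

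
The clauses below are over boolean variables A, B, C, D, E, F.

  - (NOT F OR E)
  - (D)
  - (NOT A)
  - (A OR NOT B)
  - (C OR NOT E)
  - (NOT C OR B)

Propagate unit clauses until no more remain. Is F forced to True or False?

(D) stands alone — D = True.
(NOT A) is a unit clause: A = False.
From (NOT B OR A) and A = False: B = False.
In (NOT C OR B), B is now false; NOT C must hold, so C = False.
(C OR NOT E) with C = False leaves only NOT E, so E = False.
(E OR NOT F) with E = False leaves only NOT F, so F = False.

False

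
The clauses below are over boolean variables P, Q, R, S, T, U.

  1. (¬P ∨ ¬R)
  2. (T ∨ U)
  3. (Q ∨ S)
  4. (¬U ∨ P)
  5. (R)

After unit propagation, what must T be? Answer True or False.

True

(R) stands alone — R = True.
(¬P ∨ ¬R): since R = True, the clause reduces to (¬P). P = False.
(P ∨ ¬U): since P = False, the clause reduces to (¬U). U = False.
From (T ∨ U) and U = False: T = True.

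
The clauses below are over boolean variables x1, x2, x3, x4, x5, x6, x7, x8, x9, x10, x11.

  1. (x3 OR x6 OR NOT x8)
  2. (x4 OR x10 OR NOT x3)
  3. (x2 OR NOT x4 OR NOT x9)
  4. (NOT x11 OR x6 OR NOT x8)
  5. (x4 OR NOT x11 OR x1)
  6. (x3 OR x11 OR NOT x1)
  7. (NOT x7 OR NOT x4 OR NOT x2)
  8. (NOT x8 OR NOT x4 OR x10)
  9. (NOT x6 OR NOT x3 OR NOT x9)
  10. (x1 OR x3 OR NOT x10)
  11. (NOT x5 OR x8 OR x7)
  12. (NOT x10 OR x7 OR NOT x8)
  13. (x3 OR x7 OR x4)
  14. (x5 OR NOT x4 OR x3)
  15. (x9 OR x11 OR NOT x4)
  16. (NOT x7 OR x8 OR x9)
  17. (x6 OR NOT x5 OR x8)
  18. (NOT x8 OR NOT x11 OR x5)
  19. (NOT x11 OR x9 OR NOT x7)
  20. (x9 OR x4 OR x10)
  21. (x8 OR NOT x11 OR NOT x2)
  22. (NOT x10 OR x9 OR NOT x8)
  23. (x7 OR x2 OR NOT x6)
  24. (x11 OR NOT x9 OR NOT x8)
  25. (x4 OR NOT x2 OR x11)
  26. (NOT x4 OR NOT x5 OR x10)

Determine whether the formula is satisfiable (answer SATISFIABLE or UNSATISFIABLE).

SATISFIABLE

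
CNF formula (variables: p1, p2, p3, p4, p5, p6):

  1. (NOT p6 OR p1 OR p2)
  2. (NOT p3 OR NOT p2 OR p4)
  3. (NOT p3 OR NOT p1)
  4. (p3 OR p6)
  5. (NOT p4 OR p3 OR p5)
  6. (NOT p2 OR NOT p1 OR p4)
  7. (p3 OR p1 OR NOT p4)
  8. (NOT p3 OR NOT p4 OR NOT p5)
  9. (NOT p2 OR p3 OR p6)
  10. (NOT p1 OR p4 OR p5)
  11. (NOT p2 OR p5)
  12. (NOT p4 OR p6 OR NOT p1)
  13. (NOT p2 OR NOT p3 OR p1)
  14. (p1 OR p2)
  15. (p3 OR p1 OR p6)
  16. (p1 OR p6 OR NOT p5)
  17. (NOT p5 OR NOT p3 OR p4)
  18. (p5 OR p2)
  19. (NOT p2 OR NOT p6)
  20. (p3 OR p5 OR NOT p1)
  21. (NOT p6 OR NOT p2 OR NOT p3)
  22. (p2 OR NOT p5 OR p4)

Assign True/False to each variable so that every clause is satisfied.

p1 = T, p2 = F, p3 = F, p4 = T, p5 = T, p6 = T

Branch on p1: take p1 = True.
  then p3 is forced to False.
  then p6 is forced to True.
  then p2 is forced to False.
  then p5 is forced to True.
  then p4 is forced to True.
Check each clause:
  1. (p1 OR p2 OR NOT p6) — p1 is true.
  2. (NOT p2 OR p4 OR NOT p3) — p4 is true.
  3. (NOT p1 OR NOT p3) — NOT p3 is true.
  4. (p3 OR p6) — p6 is true.
  5. (p3 OR p5 OR NOT p4) — p5 is true.
  6. (p4 OR NOT p1 OR NOT p2) — p4 is true.
  7. (p3 OR p1 OR NOT p4) — p1 is true.
  8. (NOT p4 OR NOT p3 OR NOT p5) — NOT p3 is true.
  9. (p6 OR NOT p2 OR p3) — NOT p2 is true.
  10. (p5 OR NOT p1 OR p4) — p4 is true.
  11. (p5 OR NOT p2) — p5 is true.
  12. (p6 OR NOT p1 OR NOT p4) — p6 is true.
  13. (NOT p3 OR p1 OR NOT p2) — p1 is true.
  14. (p2 OR p1) — p1 is true.
  15. (p1 OR p6 OR p3) — p1 is true.
  16. (NOT p5 OR p6 OR p1) — p1 is true.
  17. (NOT p3 OR NOT p5 OR p4) — p4 is true.
  18. (p5 OR p2) — p5 is true.
  19. (NOT p6 OR NOT p2) — NOT p2 is true.
  20. (p5 OR NOT p1 OR p3) — p5 is true.
  21. (NOT p2 OR NOT p3 OR NOT p6) — NOT p3 is true.
  22. (p2 OR NOT p5 OR p4) — p4 is true.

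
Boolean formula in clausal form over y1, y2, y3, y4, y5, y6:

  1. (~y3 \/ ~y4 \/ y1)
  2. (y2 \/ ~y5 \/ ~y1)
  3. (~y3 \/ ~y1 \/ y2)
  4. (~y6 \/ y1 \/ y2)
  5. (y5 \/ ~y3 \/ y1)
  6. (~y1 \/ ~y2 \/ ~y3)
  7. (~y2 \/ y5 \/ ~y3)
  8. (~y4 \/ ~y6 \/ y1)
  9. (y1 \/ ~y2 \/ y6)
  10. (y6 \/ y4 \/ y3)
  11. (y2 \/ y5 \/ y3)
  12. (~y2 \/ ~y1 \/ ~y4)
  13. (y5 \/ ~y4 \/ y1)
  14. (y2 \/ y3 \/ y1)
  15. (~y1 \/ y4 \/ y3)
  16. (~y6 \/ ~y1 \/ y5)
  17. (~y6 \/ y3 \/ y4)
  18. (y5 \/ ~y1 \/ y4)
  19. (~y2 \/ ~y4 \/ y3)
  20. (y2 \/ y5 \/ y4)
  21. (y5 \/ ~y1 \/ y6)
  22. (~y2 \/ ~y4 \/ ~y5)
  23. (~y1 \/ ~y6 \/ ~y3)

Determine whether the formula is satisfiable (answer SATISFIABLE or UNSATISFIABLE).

Try y1 = False.
Try y2 = False.
  then y6 is forced to False.
  then y3 is forced to True.
  then y4 is forced to False.
  then y5 is forced to True.
So y1=0  y2=0  y3=1  y4=0  y5=1  y6=0 is a satisfying assignment.

SATISFIABLE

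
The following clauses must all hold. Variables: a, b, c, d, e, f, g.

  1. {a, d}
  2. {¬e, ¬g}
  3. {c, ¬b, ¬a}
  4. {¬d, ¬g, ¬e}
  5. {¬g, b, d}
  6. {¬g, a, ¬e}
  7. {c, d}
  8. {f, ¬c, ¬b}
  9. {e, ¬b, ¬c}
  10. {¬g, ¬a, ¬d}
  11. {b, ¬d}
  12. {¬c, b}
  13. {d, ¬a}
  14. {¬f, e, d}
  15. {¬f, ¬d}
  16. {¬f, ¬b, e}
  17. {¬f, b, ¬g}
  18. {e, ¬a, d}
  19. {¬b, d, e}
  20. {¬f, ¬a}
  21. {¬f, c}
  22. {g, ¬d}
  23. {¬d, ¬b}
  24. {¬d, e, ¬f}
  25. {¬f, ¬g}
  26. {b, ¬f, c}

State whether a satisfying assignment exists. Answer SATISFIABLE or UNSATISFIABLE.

d = True:
  propagation gives b=True; an empty clause results — contradiction.
d = False:
  propagation gives a=True; an empty clause results — contradiction.
Every branch closes, so no satisfying assignment exists.

UNSATISFIABLE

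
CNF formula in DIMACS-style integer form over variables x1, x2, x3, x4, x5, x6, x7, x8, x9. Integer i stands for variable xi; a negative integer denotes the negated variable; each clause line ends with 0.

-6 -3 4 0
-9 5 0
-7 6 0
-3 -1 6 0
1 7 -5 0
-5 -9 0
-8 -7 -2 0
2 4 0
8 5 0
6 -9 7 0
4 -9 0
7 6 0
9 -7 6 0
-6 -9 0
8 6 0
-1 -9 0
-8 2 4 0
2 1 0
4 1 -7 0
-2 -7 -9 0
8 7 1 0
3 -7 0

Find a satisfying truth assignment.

x1=T, x2=F, x3=T, x4=T, x5=T, x6=T, x7=T, x8=T, x9=F

Pure literal: x4 appears only positively; assign x4 = True.
Set x1 = True and propagate.
  then x9 is forced to False.
For the remaining variables, x2 = False, x3 = True, x5 = True, x6 = True, x7 = True, x8 = True works.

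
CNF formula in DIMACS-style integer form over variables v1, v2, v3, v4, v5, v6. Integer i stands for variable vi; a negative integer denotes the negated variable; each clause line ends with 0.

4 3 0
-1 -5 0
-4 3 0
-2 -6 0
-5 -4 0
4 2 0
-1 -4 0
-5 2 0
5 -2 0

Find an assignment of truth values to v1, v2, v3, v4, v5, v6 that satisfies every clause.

v1=F, v2=F, v3=T, v4=T, v5=F, v6=T

Check each clause:
  1. (v4 | v3) — v3 is true.
  2. (~v1 | ~v5) — ~v5 is true.
  3. (~v4 | v3) — v3 is true.
  4. (~v6 | ~v2) — ~v2 is true.
  5. (~v5 | ~v4) — ~v5 is true.
  6. (v4 | v2) — v4 is true.
  7. (~v1 | ~v4) — ~v1 is true.
  8. (~v5 | v2) — ~v5 is true.
  9. (v5 | ~v2) — ~v2 is true.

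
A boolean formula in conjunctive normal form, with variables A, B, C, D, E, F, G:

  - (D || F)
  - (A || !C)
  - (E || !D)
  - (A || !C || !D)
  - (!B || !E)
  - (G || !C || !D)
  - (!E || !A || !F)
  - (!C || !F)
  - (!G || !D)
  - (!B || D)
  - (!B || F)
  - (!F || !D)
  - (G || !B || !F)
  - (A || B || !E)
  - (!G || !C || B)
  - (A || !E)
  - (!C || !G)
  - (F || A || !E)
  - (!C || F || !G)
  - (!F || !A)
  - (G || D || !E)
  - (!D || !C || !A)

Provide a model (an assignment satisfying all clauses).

A = True, B = False, C = False, D = True, E = True, F = False, G = False

Check each clause:
  1. (D || F) — D is true.
  2. (A || !C) — A is true.
  3. (E || !D) — E is true.
  4. (A || !D || !C) — A is true.
  5. (!B || !E) — !B is true.
  6. (!D || G || !C) — !C is true.
  7. (!A || !F || !E) — !F is true.
  8. (!F || !C) — !F is true.
  9. (!D || !G) — !G is true.
  10. (!B || D) — D is true.
  11. (F || !B) — !B is true.
  12. (!F || !D) — !F is true.
  13. (!B || !F || G) — !F is true.
  14. (B || !E || A) — A is true.
  15. (B || !C || !G) — !G is true.
  16. (!E || A) — A is true.
  17. (!C || !G) — !G is true.
  18. (!E || F || A) — A is true.
  19. (!C || !G || F) — !G is true.
  20. (!F || !A) — !F is true.
  21. (!E || D || G) — D is true.
  22. (!A || !C || !D) — !C is true.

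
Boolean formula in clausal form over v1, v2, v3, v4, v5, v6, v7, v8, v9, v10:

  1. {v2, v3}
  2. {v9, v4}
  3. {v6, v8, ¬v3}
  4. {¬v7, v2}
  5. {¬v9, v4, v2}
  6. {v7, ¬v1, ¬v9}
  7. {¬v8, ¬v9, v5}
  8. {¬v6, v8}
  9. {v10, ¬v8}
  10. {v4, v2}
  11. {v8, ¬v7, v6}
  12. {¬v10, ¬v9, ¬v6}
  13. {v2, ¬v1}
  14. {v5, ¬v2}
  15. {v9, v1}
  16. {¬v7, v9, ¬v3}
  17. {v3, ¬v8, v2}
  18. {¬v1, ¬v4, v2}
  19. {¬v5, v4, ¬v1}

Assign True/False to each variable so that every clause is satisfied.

Branch on v1: take v1 = False.
  then v9 is forced to True.
The remaining clauses are satisfied by v2 = True, v3 = True, v4 = False, v5 = True, v6 = False, v7 = False, v8 = True, v10 = True.
Every clause has at least one true literal under this assignment.

v1 = F, v2 = T, v3 = T, v4 = F, v5 = T, v6 = F, v7 = F, v8 = T, v9 = T, v10 = T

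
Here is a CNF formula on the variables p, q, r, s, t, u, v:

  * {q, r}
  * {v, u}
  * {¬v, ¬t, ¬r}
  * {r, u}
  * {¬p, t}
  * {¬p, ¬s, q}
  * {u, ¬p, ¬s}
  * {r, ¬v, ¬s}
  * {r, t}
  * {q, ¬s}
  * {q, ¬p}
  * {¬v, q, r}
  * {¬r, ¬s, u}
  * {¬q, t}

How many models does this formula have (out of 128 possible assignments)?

14

Split on r, then q.
  r=1, q=1: remaining (p,s,t,u,v) ∈ {(0,0,1,1,0); (0,1,1,1,0); (1,0,1,1,0); (1,1,1,1,0)} — 4.
  r=1, q=0: remaining (p,s,t,u,v) ∈ {(0,0,0,0,1); (0,0,0,1,0); (0,0,0,1,1); (0,0,1,1,0)} — 4.
  r=0, q=1: p free; 3 ways for (s,t,u,v) × 2^1 = 6.
  r=0, q=0: a clause becomes empty — 0.
Total: 4 + 4 + 6 + 0 = 14.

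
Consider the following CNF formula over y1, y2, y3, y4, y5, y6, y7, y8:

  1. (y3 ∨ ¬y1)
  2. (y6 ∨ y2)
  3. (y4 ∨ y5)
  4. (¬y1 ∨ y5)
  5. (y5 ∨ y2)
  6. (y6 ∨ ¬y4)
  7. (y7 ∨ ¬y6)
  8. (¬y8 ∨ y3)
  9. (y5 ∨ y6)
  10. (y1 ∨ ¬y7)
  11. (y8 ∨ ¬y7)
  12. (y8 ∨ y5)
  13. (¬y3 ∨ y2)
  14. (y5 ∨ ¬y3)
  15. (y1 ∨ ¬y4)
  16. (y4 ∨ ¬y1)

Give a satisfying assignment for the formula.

y1 = F, y2 = T, y3 = F, y4 = F, y5 = T, y6 = F, y7 = F, y8 = F

Pure literal: y2 appears only positively; assign y2 = True.
y5 occurs only positively in the remaining clauses — set y5 = True.
Try y1 = False.
  then y7 is forced to False.
  then y6 is forced to False.
  then y4 is forced to False.
Try y3 = False.
  then y8 is forced to False.
Every clause has at least one true literal under this assignment.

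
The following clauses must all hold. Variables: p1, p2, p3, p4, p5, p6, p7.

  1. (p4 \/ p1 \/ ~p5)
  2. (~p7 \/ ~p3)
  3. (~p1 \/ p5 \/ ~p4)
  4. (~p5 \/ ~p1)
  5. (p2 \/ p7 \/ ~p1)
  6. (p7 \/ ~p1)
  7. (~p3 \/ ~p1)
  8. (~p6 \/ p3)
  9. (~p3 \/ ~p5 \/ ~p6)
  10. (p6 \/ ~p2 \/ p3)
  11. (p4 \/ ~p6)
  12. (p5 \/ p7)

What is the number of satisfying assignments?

7

The models are:
  p1=F p2=F p3=F p4=F p5=F p6=F p7=T
  p1=F p2=F p3=F p4=T p5=F p6=F p7=T
  p1=F p2=F p3=F p4=T p5=T p6=F p7=F
  p1=F p2=F p3=F p4=T p5=T p6=F p7=T
  p1=F p2=F p3=T p4=T p5=T p6=F p7=F
  p1=F p2=T p3=T p4=T p5=T p6=F p7=F
  p1=T p2=F p3=F p4=F p5=F p6=F p7=T
That's 7 in total.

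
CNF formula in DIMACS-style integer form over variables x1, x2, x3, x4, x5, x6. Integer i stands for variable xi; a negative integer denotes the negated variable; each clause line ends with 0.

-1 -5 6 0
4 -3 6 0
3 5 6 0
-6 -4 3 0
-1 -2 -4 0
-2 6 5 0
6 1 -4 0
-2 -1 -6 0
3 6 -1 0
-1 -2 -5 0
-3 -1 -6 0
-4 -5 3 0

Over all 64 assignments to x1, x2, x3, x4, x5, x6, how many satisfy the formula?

17

Case analysis on x6 and x1:
  x6=T, x1=T: remaining (x2,x3,x4,x5) ∈ {(F,F,F,F); (F,F,F,T)} — 2.
  x6=T, x1=F: x2, x5 free; 3 ways for (x3,x4) × 2^2 = 12.
  x6=F, x1=T: remaining (x2,x3,x4,x5) ∈ {(F,T,T,F)} — 1.
  x6=F, x1=F: remaining (x2,x3,x4,x5) ∈ {(F,F,F,T); (T,F,F,T)} — 2.
Total: 2 + 12 + 1 + 2 = 17.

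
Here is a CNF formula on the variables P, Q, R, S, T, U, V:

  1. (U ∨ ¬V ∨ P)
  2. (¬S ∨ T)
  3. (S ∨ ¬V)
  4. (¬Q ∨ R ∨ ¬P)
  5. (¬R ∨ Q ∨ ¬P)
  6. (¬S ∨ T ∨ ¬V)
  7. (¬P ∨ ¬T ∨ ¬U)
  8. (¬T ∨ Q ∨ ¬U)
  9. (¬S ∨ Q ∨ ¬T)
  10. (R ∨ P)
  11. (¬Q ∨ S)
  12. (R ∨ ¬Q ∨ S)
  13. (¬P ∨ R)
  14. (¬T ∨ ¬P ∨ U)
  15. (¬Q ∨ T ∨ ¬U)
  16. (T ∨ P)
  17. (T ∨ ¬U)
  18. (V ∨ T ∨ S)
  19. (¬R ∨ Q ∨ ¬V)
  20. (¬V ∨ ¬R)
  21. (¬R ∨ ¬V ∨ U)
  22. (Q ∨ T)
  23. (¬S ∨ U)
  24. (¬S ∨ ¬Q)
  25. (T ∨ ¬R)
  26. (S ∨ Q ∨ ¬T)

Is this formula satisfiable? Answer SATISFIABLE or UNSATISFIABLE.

UNSATISFIABLE

T = True:
  Q = True:
    propagation gives S=True; an empty clause results — contradiction.
  Q = False:
    propagation gives U=False, S=False; an empty clause results — contradiction.
T = False:
  propagation gives S=False, V=False; an empty clause results — contradiction.
Every branch closes, so no satisfying assignment exists.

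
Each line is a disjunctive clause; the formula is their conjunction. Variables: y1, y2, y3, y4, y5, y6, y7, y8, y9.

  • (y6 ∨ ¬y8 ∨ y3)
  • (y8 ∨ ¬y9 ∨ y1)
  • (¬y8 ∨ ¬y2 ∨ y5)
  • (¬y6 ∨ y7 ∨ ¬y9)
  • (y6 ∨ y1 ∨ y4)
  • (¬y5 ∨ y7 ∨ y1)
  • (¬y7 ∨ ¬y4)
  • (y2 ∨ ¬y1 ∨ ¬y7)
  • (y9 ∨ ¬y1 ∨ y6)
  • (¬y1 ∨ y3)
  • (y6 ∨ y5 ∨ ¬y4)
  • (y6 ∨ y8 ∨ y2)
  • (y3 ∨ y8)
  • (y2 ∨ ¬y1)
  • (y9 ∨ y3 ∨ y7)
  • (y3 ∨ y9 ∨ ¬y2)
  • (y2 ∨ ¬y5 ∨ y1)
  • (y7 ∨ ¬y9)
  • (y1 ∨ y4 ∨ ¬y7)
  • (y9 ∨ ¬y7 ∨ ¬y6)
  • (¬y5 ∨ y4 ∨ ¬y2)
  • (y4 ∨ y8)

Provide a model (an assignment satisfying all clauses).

Pure literal: y3 appears only positively; assign y3 = True.
Set y1 = True and propagate.
  then y2 is forced to True.
For the remaining variables, y4 = True, y5 = True, y6 = True, y7 = False, y8 = False, y9 = False works.

y1 = 1, y2 = 1, y3 = 1, y4 = 1, y5 = 1, y6 = 1, y7 = 0, y8 = 0, y9 = 0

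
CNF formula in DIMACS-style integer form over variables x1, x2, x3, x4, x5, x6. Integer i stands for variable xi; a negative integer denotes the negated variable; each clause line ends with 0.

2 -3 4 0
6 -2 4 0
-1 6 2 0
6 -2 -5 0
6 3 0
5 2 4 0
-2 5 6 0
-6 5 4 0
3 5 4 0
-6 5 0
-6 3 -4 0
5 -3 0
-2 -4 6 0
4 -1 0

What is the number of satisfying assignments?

The models are:
  x1=0 x2=0 x3=0 x4=0 x5=1 x6=1
  x1=0 x2=0 x3=1 x4=1 x5=1 x6=0
  x1=0 x2=0 x3=1 x4=1 x5=1 x6=1
  x1=0 x2=1 x3=0 x4=0 x5=1 x6=1
  x1=0 x2=1 x3=1 x4=0 x5=1 x6=1
  x1=0 x2=1 x3=1 x4=1 x5=1 x6=1
  x1=1 x2=0 x3=1 x4=1 x5=1 x6=1
  x1=1 x2=1 x3=1 x4=1 x5=1 x6=1
Count: 8.

8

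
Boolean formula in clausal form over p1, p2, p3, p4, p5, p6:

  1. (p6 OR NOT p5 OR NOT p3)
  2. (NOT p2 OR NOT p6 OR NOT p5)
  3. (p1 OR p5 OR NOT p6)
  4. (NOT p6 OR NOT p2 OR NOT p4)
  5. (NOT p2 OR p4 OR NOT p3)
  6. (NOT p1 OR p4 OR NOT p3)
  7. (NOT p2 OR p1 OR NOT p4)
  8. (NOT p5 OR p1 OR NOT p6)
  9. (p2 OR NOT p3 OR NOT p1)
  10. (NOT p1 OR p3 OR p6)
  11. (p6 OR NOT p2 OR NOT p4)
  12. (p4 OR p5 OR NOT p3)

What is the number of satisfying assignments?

Case analysis on p6 and p1:
  p6=1, p1=1: 5 of the 16 assignments to (p2,p3,p4,p5) work.
  p6=1, p1=0: a clause becomes empty — 0.
  p6=0, p1=1: a clause becomes empty — 0.
  p6=0, p1=0: 7 of the 16 assignments to (p2,p3,p4,p5) work.
Total: 5 + 0 + 0 + 7 = 12.

12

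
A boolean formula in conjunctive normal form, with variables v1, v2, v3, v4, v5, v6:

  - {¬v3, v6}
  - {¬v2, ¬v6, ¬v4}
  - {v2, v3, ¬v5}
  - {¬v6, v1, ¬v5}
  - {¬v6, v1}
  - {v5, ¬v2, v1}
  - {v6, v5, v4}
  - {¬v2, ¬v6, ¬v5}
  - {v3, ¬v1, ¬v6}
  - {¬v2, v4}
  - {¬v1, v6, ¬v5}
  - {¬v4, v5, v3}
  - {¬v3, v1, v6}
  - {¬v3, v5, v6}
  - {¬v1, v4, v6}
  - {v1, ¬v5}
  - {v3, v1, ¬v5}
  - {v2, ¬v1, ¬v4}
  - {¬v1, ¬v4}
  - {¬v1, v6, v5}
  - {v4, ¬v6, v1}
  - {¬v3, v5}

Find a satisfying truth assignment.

Set v1 = True and propagate.
  then v4 is forced to False.
  then v2 is forced to False.
  then v6 is forced to True.
  then v3 is forced to True.
  then v5 is forced to True.

v1=1, v2=0, v3=1, v4=0, v5=1, v6=1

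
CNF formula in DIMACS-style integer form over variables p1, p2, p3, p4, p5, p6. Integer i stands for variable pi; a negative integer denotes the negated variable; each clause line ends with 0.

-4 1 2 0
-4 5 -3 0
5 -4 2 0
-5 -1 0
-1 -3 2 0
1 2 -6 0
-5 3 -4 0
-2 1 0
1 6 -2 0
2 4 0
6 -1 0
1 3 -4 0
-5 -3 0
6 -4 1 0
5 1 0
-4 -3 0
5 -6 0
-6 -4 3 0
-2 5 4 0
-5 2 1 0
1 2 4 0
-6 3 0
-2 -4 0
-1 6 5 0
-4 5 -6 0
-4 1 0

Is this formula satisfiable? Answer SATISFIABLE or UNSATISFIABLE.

UNSATISFIABLE

p1 = True:
  propagation gives p5=False, p6=True; an empty clause results — contradiction.
p1 = False:
  propagation gives p2=False, p4=False; an empty clause results — contradiction.
Every branch closes, so no satisfying assignment exists.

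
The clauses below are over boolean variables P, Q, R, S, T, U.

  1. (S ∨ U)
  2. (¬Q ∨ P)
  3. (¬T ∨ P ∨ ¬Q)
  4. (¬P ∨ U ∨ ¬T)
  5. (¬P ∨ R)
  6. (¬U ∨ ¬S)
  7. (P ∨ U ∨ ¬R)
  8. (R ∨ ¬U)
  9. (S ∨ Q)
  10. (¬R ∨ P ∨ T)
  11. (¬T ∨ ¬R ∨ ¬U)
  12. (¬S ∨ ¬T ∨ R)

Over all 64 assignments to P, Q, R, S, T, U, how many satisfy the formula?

4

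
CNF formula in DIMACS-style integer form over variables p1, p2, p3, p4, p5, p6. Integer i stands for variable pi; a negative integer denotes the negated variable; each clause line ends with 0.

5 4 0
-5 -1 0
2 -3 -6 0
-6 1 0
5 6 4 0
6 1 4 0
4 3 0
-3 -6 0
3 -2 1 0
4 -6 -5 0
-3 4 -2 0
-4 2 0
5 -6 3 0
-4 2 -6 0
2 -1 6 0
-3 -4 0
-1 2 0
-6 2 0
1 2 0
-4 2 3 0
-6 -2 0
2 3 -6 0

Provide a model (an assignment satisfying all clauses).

Try p1 = True.
  then p5 is forced to False.
  then p4 is forced to True.
  then p2 is forced to True.
  then p3 is forced to False.
  then p6 is forced to False.

p1=T, p2=T, p3=F, p4=T, p5=F, p6=F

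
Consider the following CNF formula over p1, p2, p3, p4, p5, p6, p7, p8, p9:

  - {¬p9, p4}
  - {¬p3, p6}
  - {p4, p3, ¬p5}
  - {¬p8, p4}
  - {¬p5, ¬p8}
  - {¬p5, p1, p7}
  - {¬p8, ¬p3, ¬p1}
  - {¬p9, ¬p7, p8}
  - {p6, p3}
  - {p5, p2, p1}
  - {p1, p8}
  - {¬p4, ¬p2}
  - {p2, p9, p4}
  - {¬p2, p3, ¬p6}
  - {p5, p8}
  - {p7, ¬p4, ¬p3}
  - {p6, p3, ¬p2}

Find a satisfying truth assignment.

p1=1, p2=0, p3=0, p4=1, p5=1, p6=1, p7=0, p8=0, p9=0

Check each clause:
  1. {¬p9, p4} — p4 is true.
  2. {p6, ¬p3} — ¬p3 is true.
  3. {p3, ¬p5, p4} — p4 is true.
  4. {p4, ¬p8} — ¬p8 is true.
  5. {¬p5, ¬p8} — ¬p8 is true.
  6. {p7, ¬p5, p1} — p1 is true.
  7. {¬p3, ¬p1, ¬p8} — ¬p8 is true.
  8. {p8, ¬p9, ¬p7} — ¬p7 is true.
  9. {p3, p6} — p6 is true.
  10. {p5, p1, p2} — p1 is true.
  11. {p1, p8} — p1 is true.
  12. {¬p2, ¬p4} — ¬p2 is true.
  13. {p4, p2, p9} — p4 is true.
  14. {¬p6, ¬p2, p3} — ¬p2 is true.
  15. {p5, p8} — p5 is true.
  16. {¬p3, p7, ¬p4} — ¬p3 is true.
  17. {¬p2, p3, p6} — p6 is true.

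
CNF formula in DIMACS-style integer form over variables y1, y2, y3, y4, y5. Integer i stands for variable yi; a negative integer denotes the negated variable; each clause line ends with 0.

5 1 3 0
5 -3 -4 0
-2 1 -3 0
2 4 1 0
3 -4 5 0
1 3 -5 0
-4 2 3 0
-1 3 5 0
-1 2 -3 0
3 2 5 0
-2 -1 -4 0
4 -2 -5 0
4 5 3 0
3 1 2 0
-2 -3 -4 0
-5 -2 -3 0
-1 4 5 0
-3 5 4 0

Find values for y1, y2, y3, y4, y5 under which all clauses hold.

y1 = False, y2 = False, y3 = True, y4 = True, y5 = True

Set y1 = False and propagate.
Set y2 = False and propagate.
  then y4 is forced to True.
  then y3 is forced to True.
  then y5 is forced to True.
Every clause has at least one true literal under this assignment.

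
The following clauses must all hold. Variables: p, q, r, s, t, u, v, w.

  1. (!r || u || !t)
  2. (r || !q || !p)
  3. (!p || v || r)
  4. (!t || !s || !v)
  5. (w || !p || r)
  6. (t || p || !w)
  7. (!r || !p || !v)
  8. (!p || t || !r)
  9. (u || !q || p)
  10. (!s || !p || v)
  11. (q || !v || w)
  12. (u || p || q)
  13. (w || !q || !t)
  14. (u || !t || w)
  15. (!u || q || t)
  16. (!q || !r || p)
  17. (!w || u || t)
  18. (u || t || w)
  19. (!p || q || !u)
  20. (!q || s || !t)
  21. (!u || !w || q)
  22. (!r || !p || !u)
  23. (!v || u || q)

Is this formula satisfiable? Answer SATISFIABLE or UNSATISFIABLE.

Branch on p: take p = False.
Branch on q: take q = True.
  then u is forced to True.
  then r is forced to False.
For the remaining variables, s = True, t = False, v = False, w = False works.
Every clause has at least one true literal under this assignment.
So p=False, q=True, r=False, s=True, t=False, u=True, v=False, w=False is a satisfying assignment.

SATISFIABLE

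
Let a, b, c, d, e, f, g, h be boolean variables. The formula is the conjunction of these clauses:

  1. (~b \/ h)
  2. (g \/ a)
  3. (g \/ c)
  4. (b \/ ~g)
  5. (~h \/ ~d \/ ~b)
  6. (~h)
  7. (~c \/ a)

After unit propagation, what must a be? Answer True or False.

True

(~h) is a unit clause: h = False.
In (~b \/ h), h is now false; ~b must hold, so b = False.
From (~g \/ b) and b = False: g = False.
(g \/ a) with g = False leaves only a, so a = True.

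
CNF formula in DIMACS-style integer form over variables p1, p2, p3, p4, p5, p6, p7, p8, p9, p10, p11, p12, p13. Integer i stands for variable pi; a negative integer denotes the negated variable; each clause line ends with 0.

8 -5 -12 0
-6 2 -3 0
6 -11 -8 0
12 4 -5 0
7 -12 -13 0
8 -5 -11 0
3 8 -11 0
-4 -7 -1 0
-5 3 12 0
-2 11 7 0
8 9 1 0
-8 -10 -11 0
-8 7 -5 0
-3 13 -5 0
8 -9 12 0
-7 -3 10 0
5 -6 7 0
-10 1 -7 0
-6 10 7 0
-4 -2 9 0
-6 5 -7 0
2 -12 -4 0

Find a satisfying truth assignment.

Branch on p1: take p1 = False.
Try p2 = True.
Branch on p3: take p3 = False.
The remaining clauses are satisfied by p4 = False, p5 = False, p6 = False, p7 = True, p8 = True, p9 = True, p10 = False, p11 = False, p12 = True, p13 = True.
Every clause has at least one true literal under this assignment.
Check each clause:
  1. (NOT p12 OR NOT p5 OR p8) — p8 is true.
  2. (NOT p3 OR NOT p6 OR p2) — NOT p6 is true.
  3. (NOT p8 OR NOT p11 OR p6) — NOT p11 is true.
  4. (p4 OR NOT p5 OR p12) — NOT p5 is true.
  5. (p7 OR NOT p13 OR NOT p12) — p7 is true.
  6. (NOT p5 OR NOT p11 OR p8) — p8 is true.
  7. (p3 OR NOT p11 OR p8) — p8 is true.
  8. (NOT p4 OR NOT p7 OR NOT p1) — NOT p4 is true.
  9. (NOT p5 OR p12 OR p3) — NOT p5 is true.
  10. (p7 OR p11 OR NOT p2) — p7 is true.
  11. (p9 OR p8 OR p1) — p8 is true.
  12. (NOT p8 OR NOT p11 OR NOT p10) — NOT p11 is true.
  13. (NOT p5 OR p7 OR NOT p8) — NOT p5 is true.
  14. (NOT p3 OR NOT p5 OR p13) — NOT p3 is true.
  15. (p8 OR p12 OR NOT p9) — p8 is true.
  16. (NOT p7 OR p10 OR NOT p3) — NOT p3 is true.
  17. (NOT p6 OR p7 OR p5) — NOT p6 is true.
  18. (NOT p10 OR p1 OR NOT p7) — NOT p10 is true.
  19. (p10 OR NOT p6 OR p7) — NOT p6 is true.
  20. (p9 OR NOT p2 OR NOT p4) — p9 is true.
  21. (p5 OR NOT p7 OR NOT p6) — NOT p6 is true.
  22. (NOT p4 OR p2 OR NOT p12) — p2 is true.

p1=F, p2=T, p3=F, p4=F, p5=F, p6=F, p7=T, p8=T, p9=T, p10=F, p11=F, p12=T, p13=T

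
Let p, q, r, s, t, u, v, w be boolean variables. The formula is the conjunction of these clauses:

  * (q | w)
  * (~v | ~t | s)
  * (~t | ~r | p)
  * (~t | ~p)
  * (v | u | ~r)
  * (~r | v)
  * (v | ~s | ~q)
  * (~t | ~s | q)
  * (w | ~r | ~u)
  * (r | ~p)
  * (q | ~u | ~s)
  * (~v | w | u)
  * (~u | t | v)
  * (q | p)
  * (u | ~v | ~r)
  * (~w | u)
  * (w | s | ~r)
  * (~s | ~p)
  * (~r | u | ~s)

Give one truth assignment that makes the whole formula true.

p=F, q=T, r=F, s=T, t=T, u=T, v=T, w=T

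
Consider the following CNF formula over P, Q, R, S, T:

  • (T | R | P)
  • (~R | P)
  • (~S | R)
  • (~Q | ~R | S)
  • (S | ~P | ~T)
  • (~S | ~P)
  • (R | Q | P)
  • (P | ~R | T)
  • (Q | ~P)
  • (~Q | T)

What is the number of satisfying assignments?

1

The models are:
  P=F Q=T R=F S=F T=T
Count: 1.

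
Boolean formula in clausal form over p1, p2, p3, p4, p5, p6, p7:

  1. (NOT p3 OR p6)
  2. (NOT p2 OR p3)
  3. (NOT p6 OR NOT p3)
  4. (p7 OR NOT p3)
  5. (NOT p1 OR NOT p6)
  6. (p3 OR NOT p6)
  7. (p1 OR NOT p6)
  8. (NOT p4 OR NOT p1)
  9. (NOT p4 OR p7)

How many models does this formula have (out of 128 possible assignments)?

Case analysis on p3 and p6:
  p3=1, p6=1: a clause becomes empty — 0.
  p3=1, p6=0: a clause becomes empty — 0.
  p3=0, p6=1: a clause becomes empty — 0.
  p3=0, p6=0: p5 free; 5 ways for (p1,p2,p4,p7) × 2^1 = 10.
Total: 0 + 0 + 0 + 10 = 10.

10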